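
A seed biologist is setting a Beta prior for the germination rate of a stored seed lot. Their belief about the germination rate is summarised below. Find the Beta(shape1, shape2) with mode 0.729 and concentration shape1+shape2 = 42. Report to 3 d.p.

shape1 = 30.160, shape2 = 11.840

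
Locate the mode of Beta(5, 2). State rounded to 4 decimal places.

0.8000

With α,β > 1, mode = (α−1)/(α+β−2) = 4/5 = 0.8000.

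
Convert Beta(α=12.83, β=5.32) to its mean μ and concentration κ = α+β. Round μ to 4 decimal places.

κ = α+β = 12.83+5.32 = 18.15; μ = α/κ = 12.83/18.15 = 0.7069.

μ = 0.7069, κ = 18.15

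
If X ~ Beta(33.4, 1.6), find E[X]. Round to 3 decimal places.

0.954

The Beta mean is α/(α+β) = 33.4/(33.4+1.6) = 0.954.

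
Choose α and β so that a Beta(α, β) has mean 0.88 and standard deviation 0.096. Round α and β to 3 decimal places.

α = 9.203, β = 1.255

Variance = 0.096² = 0.009216. The moment-matching identity α+β = μ(1−μ)/Var − 1 gives
α+β = 0.1056/0.009216 − 1 = 10.4583, so α = μ·10.4583 = 9.203 and β = (1−μ)·10.4583 = 1.255.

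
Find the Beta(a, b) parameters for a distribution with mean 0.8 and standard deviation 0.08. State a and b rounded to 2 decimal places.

σ² = 0.08² = 0.0064.
With s = a+b, Var = μ(1−μ)/(s+1), so s+1 = (0.8×0.2)/0.0064 = 25.0000 and s = 24.0000.
a = μs = 19.20, b = (1−μ)s = 4.80.

a = 19.20, b = 4.80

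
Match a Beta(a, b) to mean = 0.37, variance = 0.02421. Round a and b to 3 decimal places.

Let s = a+b. The Beta variance is μ(1−μ)/(s+1).
So s+1 = μ(1−μ)/σ² = (0.37×0.63)/0.02421 = 0.2331/0.02421 = 9.6283, giving s = 8.6283.
Then a = μs = 0.37×8.6283 = 3.192 and b = (1−μ)s = 0.63×8.6283 = 5.436.

a = 3.192, b = 5.436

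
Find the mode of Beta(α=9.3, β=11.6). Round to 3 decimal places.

0.439

With α,β > 1, mode = (α−1)/(α+β−2) = 8.3/18.9 = 0.439.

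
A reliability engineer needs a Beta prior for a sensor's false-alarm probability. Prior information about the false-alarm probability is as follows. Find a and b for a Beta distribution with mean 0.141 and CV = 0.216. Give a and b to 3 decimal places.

a = 18.270, b = 111.307

σ = CV·μ = 0.216×0.141 = 0.03046, so σ² = 0.000928.
s+1 = μ(1−μ)/σ² = 0.121119/0.000928 = 130.5770, so s = a+b = 129.5770.
a = μs = 18.270, b = (1−μ)s = 111.307.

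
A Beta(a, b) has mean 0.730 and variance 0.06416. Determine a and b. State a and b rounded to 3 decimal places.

Let s = a+b. The Beta variance is μ(1−μ)/(s+1).
So s+1 = μ(1−μ)/σ² = (0.730×0.270)/0.06416 = 0.197100/0.06416 = 3.0720, giving s = 2.0720.
Then a = μs = 0.730×2.0720 = 1.513 and b = (1−μ)s = 0.270×2.0720 = 0.559.

a = 1.513, b = 0.559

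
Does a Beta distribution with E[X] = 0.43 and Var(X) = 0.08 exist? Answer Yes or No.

A Beta with mean μ has variance μ(1−μ)/(α+β+1) < μ(1−μ).
Here μ(1−μ) = 0.43×0.57 = 0.2451, and 0.08 < 0.2451.

Yes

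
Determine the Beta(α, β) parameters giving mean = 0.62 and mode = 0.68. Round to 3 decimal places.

With s = α+β: μ = α/s and mode = (α−1)/(s−2). Eliminating α = μs,
μs − 1 = m(s−2) ⇒ s(μ−m) = 1−2m ⇒ s = -0.36/-0.06 = 6.0000.
So α = μs = 3.720, β = (1−μ)s = 2.280.

α = 3.720, β = 2.280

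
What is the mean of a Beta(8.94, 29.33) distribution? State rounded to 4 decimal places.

The Beta mean is α/(α+β) = 8.94/(8.94+29.33) = 0.2336.

0.2336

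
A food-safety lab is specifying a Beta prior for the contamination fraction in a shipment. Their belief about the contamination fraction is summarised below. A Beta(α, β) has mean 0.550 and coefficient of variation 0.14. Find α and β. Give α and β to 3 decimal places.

α = 22.409, β = 18.335

σ = CV·μ = 0.14×0.550 = 0.07700, so σ² = 0.005929.
s+1 = μ(1−μ)/σ² = 0.247500/0.005929 = 41.7440, so s = α+β = 40.7440.
α = μs = 22.409, β = (1−μ)s = 18.335.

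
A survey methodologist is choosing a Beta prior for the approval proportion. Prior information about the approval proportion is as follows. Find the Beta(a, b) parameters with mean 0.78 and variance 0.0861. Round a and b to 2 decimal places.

a = 0.77, b = 0.22

Let s = a+b. The Beta variance is μ(1−μ)/(s+1).
So s+1 = μ(1−μ)/σ² = (0.78×0.22)/0.0861 = 0.1716/0.0861 = 1.9930, giving s = 0.9930.
Then a = μs = 0.78×0.9930 = 0.77 and b = (1−μ)s = 0.22×0.9930 = 0.22.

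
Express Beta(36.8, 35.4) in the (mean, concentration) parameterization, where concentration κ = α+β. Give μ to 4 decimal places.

κ = α+β = 36.8+35.4 = 72.2; μ = α/κ = 36.8/72.2 = 0.5097.

μ = 0.5097, κ = 72.2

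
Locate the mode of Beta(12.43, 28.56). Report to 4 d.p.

0.2932

With α,β > 1, mode = (α−1)/(α+β−2) = 11.43/38.99 = 0.2932.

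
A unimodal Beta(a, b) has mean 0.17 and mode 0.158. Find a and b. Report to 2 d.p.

With s = a+b: μ = a/s and mode = (a−1)/(s−2). Eliminating a = μs,
μs − 1 = m(s−2) ⇒ s(μ−m) = 1−2m ⇒ s = 0.684/0.012 = 57.0000.
So a = μs = 9.69, b = (1−μ)s = 47.31.

a = 9.69, b = 47.31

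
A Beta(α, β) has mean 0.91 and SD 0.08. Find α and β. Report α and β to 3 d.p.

α = 10.735, β = 1.062

First σ² = 0.0064. Setting α = μn, β = (1−μ)n with n = α+β,
μ(1−μ)/(n+1) = 0.0064 ⇒ n+1 = 0.0819/0.0064 = 12.7969 ⇒ n = 11.7969.
Hence α = 0.91×11.7969 = 10.735, β = 0.09×11.7969 = 1.062.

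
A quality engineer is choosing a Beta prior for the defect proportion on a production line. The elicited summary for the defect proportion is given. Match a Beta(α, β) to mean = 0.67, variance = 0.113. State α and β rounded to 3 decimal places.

Let s = α+β. The Beta variance is μ(1−μ)/(s+1).
So s+1 = μ(1−μ)/σ² = (0.67×0.33)/0.113 = 0.2211/0.113 = 1.9566, giving s = 0.9566.
Then α = μs = 0.67×0.9566 = 0.641 and β = (1−μ)s = 0.33×0.9566 = 0.316.

α = 0.641, β = 0.316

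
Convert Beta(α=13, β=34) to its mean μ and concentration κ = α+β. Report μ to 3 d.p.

μ = 0.277, κ = 47

κ = α+β = 13+34 = 47; μ = α/κ = 13/47 = 0.277.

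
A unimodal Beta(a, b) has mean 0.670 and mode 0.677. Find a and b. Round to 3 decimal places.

With s = a+b: μ = a/s and mode = (a−1)/(s−2). Eliminating a = μs,
μs − 1 = m(s−2) ⇒ s(μ−m) = 1−2m ⇒ s = -0.354/-0.007 = 50.5714.
So a = μs = 33.883, b = (1−μ)s = 16.689.

a = 33.883, b = 16.689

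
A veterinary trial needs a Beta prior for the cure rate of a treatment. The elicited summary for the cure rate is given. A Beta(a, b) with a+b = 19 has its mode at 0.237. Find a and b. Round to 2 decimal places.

Since the density peak of Beta(a,b) is at (a−1)/(a+b−2),
a = 1 + 0.237(19−2) = 5.03 and b = 19 − 5.03 = 13.97.

a = 5.03, b = 13.97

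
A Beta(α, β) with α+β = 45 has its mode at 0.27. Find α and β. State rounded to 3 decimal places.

For α,β>1 the mode is (α−1)/(α+β−2), so α = mode·(κ−2)+1 = 0.27×43+1 = 12.610.
And β = (1−mode)·(κ−2)+1 = 0.73×43+1 = 32.390.

α = 12.610, β = 32.390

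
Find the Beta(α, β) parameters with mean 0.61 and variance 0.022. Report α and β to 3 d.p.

α = 5.986, β = 3.827

Write ν = α+β; then α = μν and Var = μ(1−μ)/(ν+1).
ν = μ(1−μ)/Var − 1 = 0.2379/0.022 − 1 = 9.8136.
α = 0.61·9.8136 = 5.986, β = 0.39·9.8136 = 3.827.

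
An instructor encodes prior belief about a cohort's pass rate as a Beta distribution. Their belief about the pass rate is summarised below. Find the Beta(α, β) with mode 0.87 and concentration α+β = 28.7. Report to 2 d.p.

α = 24.23, β = 4.47

Since the density peak of Beta(α,β) is at (α−1)/(α+β−2),
α = 1 + 0.87(28.7−2) = 24.23 and β = 28.7 − 24.23 = 4.47.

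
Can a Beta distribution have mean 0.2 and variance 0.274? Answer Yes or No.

A Beta with mean μ has variance μ(1−μ)/(α+β+1) < μ(1−μ).
Here μ(1−μ) = 0.2×0.8 = 0.16, and 0.274 ≥ 0.16.

No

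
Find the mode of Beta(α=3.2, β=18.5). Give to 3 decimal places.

0.112

The density x^(α−1)(1−x)^(β−1) is maximised at (α−1)/(α+β−2) = 2.2/19.7 = 0.112.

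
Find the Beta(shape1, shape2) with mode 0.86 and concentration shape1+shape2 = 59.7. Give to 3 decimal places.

shape1 = 50.622, shape2 = 9.078

Mode = (shape1−1)/(κ−2) with κ = shape1+shape2, so shape1−1 = 0.86·57.7 = 49.622.
shape1 = 50.622; shape2 = κ − shape1 = 9.078.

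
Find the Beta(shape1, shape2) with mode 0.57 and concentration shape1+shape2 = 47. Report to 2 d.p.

Since the density peak of Beta(shape1,shape2) is at (shape1−1)/(shape1+shape2−2),
shape1 = 1 + 0.57(47−2) = 26.65 and shape2 = 47 − 26.65 = 20.35.

shape1 = 26.65, shape2 = 20.35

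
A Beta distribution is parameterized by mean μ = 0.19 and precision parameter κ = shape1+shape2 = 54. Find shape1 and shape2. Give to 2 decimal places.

Split κ in proportion μ : (1−μ): shape1 = 0.19·54 = 10.26, shape2 = 54 − 10.26 = 43.74.

shape1 = 10.26, shape2 = 43.74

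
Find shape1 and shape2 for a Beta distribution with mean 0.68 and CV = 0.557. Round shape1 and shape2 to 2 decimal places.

shape1 = 0.35, shape2 = 0.17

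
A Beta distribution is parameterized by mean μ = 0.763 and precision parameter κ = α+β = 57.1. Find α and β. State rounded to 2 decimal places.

α = 43.57, β = 13.53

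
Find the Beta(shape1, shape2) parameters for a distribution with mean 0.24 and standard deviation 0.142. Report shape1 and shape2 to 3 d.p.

σ² = 0.142² = 0.020164.
With s = shape1+shape2, Var = μ(1−μ)/(s+1), so s+1 = (0.24×0.76)/0.020164 = 9.0458 and s = 8.0458.
shape1 = μs = 1.931, shape2 = (1−μ)s = 6.115.

shape1 = 1.931, shape2 = 6.115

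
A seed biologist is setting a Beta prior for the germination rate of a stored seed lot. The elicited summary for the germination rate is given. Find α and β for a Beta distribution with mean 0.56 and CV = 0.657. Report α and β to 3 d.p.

Var = (CV·μ)² = (0.657×0.56)² = 0.135365.
α+β = μ(1−μ)/Var − 1 = 0.2464/0.135365 − 1 = 0.8203.
Thus α = 0.56·0.8203 = 0.459 and β = 0.44·0.8203 = 0.361.

α = 0.459, β = 0.361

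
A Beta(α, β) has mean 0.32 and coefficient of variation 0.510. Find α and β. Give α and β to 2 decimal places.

α = 2.29, β = 4.88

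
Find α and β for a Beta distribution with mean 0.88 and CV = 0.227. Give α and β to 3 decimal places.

Var = (CV·μ)² = (0.227×0.88)² = 0.039904.
α+β = μ(1−μ)/Var − 1 = 0.1056/0.039904 − 1 = 1.6463.
Thus α = 0.88·1.6463 = 1.449 and β = 0.12·1.6463 = 0.198.

α = 1.449, β = 0.198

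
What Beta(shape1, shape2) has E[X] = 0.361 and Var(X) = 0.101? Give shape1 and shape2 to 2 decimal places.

shape1 = 0.46, shape2 = 0.82

Write ν = shape1+shape2; then shape1 = μν and Var = μ(1−μ)/(ν+1).
ν = μ(1−μ)/Var − 1 = 0.230679/0.101 − 1 = 1.2840.
shape1 = 0.361·1.2840 = 0.46, shape2 = 0.639·1.2840 = 0.82.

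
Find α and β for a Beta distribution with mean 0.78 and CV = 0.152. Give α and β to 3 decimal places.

σ = CV·μ = 0.152×0.78 = 0.11856, so σ² = 0.014056.
s+1 = μ(1−μ)/σ² = 0.1716/0.014056 = 12.2079, so s = α+β = 11.2079.
α = μs = 8.742, β = (1−μ)s = 2.466.

α = 8.742, β = 2.466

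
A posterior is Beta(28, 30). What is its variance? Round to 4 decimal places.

0.0042

α+β = 58 and αβ = 840, so Var = αβ/[(α+β)²(α+β+1)] = 840/198476 = 0.0042.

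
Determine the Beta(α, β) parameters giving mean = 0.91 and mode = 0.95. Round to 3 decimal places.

α = 20.475, β = 2.025

With s = α+β: μ = α/s and mode = (α−1)/(s−2). Eliminating α = μs,
μs − 1 = m(s−2) ⇒ s(μ−m) = 1−2m ⇒ s = -0.90/-0.04 = 22.5000.
So α = μs = 20.475, β = (1−μ)s = 2.025.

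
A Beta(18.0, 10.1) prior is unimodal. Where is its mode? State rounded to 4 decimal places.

The density x^(α−1)(1−x)^(β−1) is maximised at (α−1)/(α+β−2) = 17.0/26.1 = 0.6513.

0.6513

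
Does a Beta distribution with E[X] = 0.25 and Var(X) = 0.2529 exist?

For any Beta, Var(X) < E[X]·(1−E[X]).
Here μ(1−μ) = 0.25×0.75 = 0.1875, and 0.2529 ≥ 0.1875.

No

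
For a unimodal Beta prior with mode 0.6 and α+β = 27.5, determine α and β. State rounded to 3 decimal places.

α = 16.300, β = 11.200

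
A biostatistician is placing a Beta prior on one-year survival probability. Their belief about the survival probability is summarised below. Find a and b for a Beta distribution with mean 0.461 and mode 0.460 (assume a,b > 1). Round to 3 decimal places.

Let s = a+b. Mean gives a = μs = 0.461s; mode gives (a−1)/(s−2) = 0.460.
Substituting: 0.461s − 1 = 0.460(s−2) = 0.460s − 0.920, so 0.001s = 0.080 and s = 80.0000.
Then a = 0.461×80.0000 = 36.880 and b = s−a = 43.120.

a = 36.880, b = 43.120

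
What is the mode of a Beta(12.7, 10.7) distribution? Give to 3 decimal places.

The density x^(α−1)(1−x)^(β−1) is maximised at (α−1)/(α+β−2) = 11.7/21.4 = 0.547.

0.547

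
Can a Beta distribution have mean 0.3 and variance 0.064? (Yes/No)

Yes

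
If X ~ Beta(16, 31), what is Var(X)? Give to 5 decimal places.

0.00468

μ = 16/47 = 0.340426; Var = μ(1−μ)/(α+β+1) = 0.2245360/48 = 0.00468.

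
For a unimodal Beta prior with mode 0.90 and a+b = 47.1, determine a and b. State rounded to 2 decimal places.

a = 41.59, b = 5.51

Mode = (a−1)/(κ−2) with κ = a+b, so a−1 = 0.90·45.1 = 40.59.
a = 41.59; b = κ − a = 5.51.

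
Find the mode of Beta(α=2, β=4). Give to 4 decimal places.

With α,β > 1, mode = (α−1)/(α+β−2) = 1/4 = 0.2500.

0.2500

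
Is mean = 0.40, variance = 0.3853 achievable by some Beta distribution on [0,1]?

The Beta variance bound is σ² < μ(1−μ).
Here μ(1−μ) = 0.40×0.60 = 0.2400, and 0.3853 ≥ 0.2400.

No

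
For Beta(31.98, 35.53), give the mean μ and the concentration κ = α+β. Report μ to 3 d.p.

μ = 0.474, κ = 67.51

κ = α+β = 31.98+35.53 = 67.51; μ = α/κ = 31.98/67.51 = 0.474.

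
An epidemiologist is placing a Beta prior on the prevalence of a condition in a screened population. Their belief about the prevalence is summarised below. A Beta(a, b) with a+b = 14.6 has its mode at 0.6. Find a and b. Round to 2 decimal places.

a = 8.56, b = 6.04

For a,b>1 the mode is (a−1)/(a+b−2), so a = mode·(κ−2)+1 = 0.6×12.6+1 = 8.56.
And b = (1−mode)·(κ−2)+1 = 0.4×12.6+1 = 6.04.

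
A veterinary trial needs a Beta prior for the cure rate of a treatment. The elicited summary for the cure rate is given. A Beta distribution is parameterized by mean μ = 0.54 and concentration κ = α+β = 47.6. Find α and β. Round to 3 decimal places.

Split κ in proportion μ : (1−μ): α = 0.54·47.6 = 25.704, β = 47.6 − 25.704 = 21.896.

α = 25.704, β = 21.896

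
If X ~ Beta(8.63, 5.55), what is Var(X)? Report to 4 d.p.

0.0157

Var = αβ/[(α+β)²(α+β+1)] = (8.63×5.55)/(14.18²×15.18) = 47.8965/3052.279032 = 0.0157.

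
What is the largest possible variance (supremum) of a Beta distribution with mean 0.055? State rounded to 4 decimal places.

Var = μ(1−μ)/(α+β+1), which approaches μ(1−μ) as α+β → 0.
So the supremum is μ(1−μ) = 0.055×0.945 = 0.0520.

0.0520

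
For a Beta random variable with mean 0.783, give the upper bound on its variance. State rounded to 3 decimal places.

0.170

Var = μ(1−μ)/(α+β+1), which approaches μ(1−μ) as α+β → 0.
So the supremum is μ(1−μ) = 0.783×0.217 = 0.170.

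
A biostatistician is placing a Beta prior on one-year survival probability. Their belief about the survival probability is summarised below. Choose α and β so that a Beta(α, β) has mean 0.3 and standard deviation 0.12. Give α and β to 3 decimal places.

α = 4.075, β = 9.508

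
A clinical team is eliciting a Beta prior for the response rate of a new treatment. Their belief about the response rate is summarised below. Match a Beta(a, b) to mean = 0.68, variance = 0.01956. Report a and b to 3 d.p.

a = 6.885, b = 3.240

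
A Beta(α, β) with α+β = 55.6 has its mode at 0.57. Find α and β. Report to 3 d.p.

α = 31.552, β = 24.048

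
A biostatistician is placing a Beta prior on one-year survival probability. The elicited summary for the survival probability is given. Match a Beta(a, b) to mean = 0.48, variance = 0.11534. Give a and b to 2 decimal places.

a = 0.56, b = 0.61

By moment matching, a+b = μ(1−μ)/σ² − 1 = (0.48·0.52)/0.11534 − 1 = 2.1640 − 1 = 1.1640.
Since a/(a+b) = μ, a = 0.48·1.1640 = 0.56 and b = 0.52·1.1640 = 0.61.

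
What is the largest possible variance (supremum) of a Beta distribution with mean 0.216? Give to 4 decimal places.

0.1693

For fixed mean μ the Beta variance is μ(1−μ)/(α+β+1), increasing as α+β decreases.
Its least upper bound (not attained) is μ(1−μ) = 0.216·0.784 = 0.1693.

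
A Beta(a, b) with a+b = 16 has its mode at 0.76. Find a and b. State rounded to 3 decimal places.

Since the density peak of Beta(a,b) is at (a−1)/(a+b−2),
a = 1 + 0.76(16−2) = 11.640 and b = 16 − 11.640 = 4.360.

a = 11.640, b = 4.360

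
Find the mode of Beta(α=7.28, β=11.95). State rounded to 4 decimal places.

0.3645

The density x^(α−1)(1−x)^(β−1) is maximised at (α−1)/(α+β−2) = 6.28/17.23 = 0.3645.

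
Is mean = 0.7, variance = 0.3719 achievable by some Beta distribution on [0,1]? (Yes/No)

A Beta with mean μ has variance μ(1−μ)/(α+β+1) < μ(1−μ).
Here μ(1−μ) = 0.7×0.3 = 0.21, and 0.3719 ≥ 0.21.

No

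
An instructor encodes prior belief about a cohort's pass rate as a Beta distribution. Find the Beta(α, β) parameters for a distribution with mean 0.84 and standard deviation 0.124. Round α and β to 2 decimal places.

α = 6.50, β = 1.24

σ² = 0.124² = 0.015376.
With s = α+β, Var = μ(1−μ)/(s+1), so s+1 = (0.84×0.16)/0.015376 = 8.7409 and s = 7.7409.
α = μs = 6.50, β = (1−μ)s = 1.24.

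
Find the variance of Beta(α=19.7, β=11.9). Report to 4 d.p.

0.0072

μ = 19.7/31.6 = 0.623418; Var = μ(1−μ)/(α+β+1) = 0.2347681/32.6 = 0.0072.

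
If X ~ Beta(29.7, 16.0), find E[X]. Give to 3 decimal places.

0.650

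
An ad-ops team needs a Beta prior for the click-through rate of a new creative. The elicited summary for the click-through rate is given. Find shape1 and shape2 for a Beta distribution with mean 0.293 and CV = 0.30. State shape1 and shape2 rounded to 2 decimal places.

shape1 = 7.56, shape2 = 18.25

σ = CV·μ = 0.30×0.293 = 0.08790, so σ² = 0.007726.
s+1 = μ(1−μ)/σ² = 0.207151/0.007726 = 26.8108, so s = shape1+shape2 = 25.8108.
shape1 = μs = 7.56, shape2 = (1−μ)s = 18.25.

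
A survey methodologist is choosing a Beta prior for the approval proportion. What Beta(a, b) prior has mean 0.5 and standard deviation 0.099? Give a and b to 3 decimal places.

a = 12.254, b = 12.254

Variance = 0.099² = 0.009801. The moment-matching identity a+b = μ(1−μ)/Var − 1 gives
a+b = 0.25/0.009801 − 1 = 24.5076, so a = μ·24.5076 = 12.254 and b = (1−μ)·24.5076 = 12.254.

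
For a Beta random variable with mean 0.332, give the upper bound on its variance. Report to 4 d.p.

0.2218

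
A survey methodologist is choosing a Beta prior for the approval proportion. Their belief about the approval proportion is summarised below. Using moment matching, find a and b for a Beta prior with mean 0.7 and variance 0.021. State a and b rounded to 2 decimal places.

Write ν = a+b; then a = μν and Var = μ(1−μ)/(ν+1).
ν = μ(1−μ)/Var − 1 = 0.21/0.021 − 1 = 9.0000.
a = 0.7·9.0000 = 6.30, b = 0.3·9.0000 = 2.70.

a = 6.30, b = 2.70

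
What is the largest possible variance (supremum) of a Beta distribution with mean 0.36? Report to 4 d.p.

For fixed mean μ the Beta variance is μ(1−μ)/(α+β+1), increasing as α+β decreases.
Its least upper bound (not attained) is μ(1−μ) = 0.36·0.64 = 0.2304.

0.2304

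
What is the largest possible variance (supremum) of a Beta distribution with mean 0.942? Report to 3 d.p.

0.055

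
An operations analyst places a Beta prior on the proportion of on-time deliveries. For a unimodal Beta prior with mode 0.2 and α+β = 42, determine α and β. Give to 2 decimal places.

α = 9.00, β = 33.00

Since the density peak of Beta(α,β) is at (α−1)/(α+β−2),
α = 1 + 0.2(42−2) = 9.00 and β = 42 − 9.00 = 33.00.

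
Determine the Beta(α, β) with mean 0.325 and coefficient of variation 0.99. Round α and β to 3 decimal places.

α = 0.364, β = 0.755

Var = (CV·μ)² = (0.99×0.325)² = 0.103523.
α+β = μ(1−μ)/Var − 1 = 0.219375/0.103523 − 1 = 1.1191.
Thus α = 0.325·1.1191 = 0.364 and β = 0.675·1.1191 = 0.755.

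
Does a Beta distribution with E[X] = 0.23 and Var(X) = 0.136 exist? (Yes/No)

Yes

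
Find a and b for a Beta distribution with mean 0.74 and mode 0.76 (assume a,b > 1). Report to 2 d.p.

With s = a+b: μ = a/s and mode = (a−1)/(s−2). Eliminating a = μs,
μs − 1 = m(s−2) ⇒ s(μ−m) = 1−2m ⇒ s = -0.52/-0.02 = 26.0000.
So a = μs = 19.24, b = (1−μ)s = 6.76.

a = 19.24, b = 6.76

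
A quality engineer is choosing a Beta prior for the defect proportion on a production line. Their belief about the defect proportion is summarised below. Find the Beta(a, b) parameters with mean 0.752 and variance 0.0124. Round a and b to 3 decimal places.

By moment matching, a+b = μ(1−μ)/σ² − 1 = (0.752·0.248)/0.0124 − 1 = 15.0400 − 1 = 14.0400.
Since a/(a+b) = μ, a = 0.752·14.0400 = 10.558 and b = 0.248·14.0400 = 3.482.

a = 10.558, b = 3.482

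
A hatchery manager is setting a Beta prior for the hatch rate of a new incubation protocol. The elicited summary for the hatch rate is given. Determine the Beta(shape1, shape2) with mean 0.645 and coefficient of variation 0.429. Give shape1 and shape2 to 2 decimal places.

σ = CV·μ = 0.429×0.645 = 0.27670, so σ² = 0.076566.
s+1 = μ(1−μ)/σ² = 0.228975/0.076566 = 2.9906, so s = shape1+shape2 = 1.9906.
shape1 = μs = 1.28, shape2 = (1−μ)s = 0.71.

shape1 = 1.28, shape2 = 0.71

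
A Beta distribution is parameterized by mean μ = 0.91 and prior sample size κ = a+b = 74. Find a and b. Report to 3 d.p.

a = 67.340, b = 6.660

a = μκ = 0.91×74 = 67.340 and b = (1−μ)κ = 0.09×74 = 6.660.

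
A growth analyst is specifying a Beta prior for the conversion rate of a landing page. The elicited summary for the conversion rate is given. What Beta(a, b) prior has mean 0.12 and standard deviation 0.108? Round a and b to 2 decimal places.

a = 0.97, b = 7.09

Variance = 0.108² = 0.011664. The moment-matching identity a+b = μ(1−μ)/Var − 1 gives
a+b = 0.1056/0.011664 − 1 = 8.0535, so a = μ·8.0535 = 0.97 and b = (1−μ)·8.0535 = 7.09.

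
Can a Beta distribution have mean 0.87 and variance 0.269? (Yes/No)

A Beta with mean μ has variance μ(1−μ)/(α+β+1) < μ(1−μ).
Here μ(1−μ) = 0.87×0.13 = 0.1131, and 0.269 ≥ 0.1131.

No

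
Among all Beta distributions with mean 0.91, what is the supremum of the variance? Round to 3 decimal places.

0.082

For fixed mean μ the Beta variance is μ(1−μ)/(α+β+1), increasing as α+β decreases.
Its least upper bound (not attained) is μ(1−μ) = 0.91·0.09 = 0.082.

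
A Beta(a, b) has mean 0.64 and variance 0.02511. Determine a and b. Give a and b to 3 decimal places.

a = 5.232, b = 2.943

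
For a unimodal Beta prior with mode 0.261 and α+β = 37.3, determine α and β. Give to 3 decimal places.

α = 10.213, β = 27.087

For α,β>1 the mode is (α−1)/(α+β−2), so α = mode·(κ−2)+1 = 0.261×35.3+1 = 10.213.
And β = (1−mode)·(κ−2)+1 = 0.739×35.3+1 = 27.087.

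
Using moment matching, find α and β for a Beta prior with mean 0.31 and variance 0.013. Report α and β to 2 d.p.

α = 4.79, β = 10.66

Let s = α+β. The Beta variance is μ(1−μ)/(s+1).
So s+1 = μ(1−μ)/σ² = (0.31×0.69)/0.013 = 0.2139/0.013 = 16.4538, giving s = 15.4538.
Then α = μs = 0.31×15.4538 = 4.79 and β = (1−μ)s = 0.69×15.4538 = 10.66.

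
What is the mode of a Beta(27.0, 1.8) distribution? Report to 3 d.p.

With α,β > 1, mode = (α−1)/(α+β−2) = 26.0/26.8 = 0.970.

0.970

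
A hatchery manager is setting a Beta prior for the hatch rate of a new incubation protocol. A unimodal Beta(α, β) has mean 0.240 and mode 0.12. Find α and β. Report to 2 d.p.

With s = α+β: μ = α/s and mode = (α−1)/(s−2). Eliminating α = μs,
μs − 1 = m(s−2) ⇒ s(μ−m) = 1−2m ⇒ s = 0.76/0.120 = 6.3333.
So α = μs = 1.52, β = (1−μ)s = 4.81.

α = 1.52, β = 4.81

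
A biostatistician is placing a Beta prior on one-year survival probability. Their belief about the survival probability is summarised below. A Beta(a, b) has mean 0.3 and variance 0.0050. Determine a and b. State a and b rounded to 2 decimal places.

a = 12.30, b = 28.70

Write ν = a+b; then a = μν and Var = μ(1−μ)/(ν+1).
ν = μ(1−μ)/Var − 1 = 0.21/0.0050 − 1 = 41.0000.
a = 0.3·41.0000 = 12.30, b = 0.7·41.0000 = 28.70.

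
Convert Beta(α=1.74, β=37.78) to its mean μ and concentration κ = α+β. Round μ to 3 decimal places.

κ = α+β = 1.74+37.78 = 39.52; μ = α/κ = 1.74/39.52 = 0.044.

μ = 0.044, κ = 39.52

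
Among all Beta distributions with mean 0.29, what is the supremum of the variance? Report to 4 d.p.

For fixed mean μ the Beta variance is μ(1−μ)/(α+β+1), increasing as α+β decreases.
Its least upper bound (not attained) is μ(1−μ) = 0.29·0.71 = 0.2059.

0.2059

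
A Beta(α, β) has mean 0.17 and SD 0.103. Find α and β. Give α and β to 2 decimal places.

Variance = 0.103² = 0.010609. The moment-matching identity α+β = μ(1−μ)/Var − 1 gives
α+β = 0.1411/0.010609 − 1 = 12.3000, so α = μ·12.3000 = 2.09 and β = (1−μ)·12.3000 = 10.21.

α = 2.09, β = 10.21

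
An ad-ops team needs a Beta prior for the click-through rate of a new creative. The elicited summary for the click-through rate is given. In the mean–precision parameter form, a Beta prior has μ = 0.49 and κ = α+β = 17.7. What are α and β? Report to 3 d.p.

Split κ in proportion μ : (1−μ): α = 0.49·17.7 = 8.673, β = 17.7 − 8.673 = 9.027.

α = 8.673, β = 9.027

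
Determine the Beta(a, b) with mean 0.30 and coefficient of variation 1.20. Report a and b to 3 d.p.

σ = CV·μ = 1.20×0.30 = 0.36000, so σ² = 0.129600.
s+1 = μ(1−μ)/σ² = 0.2100/0.129600 = 1.6204, so s = a+b = 0.6204.
a = μs = 0.186, b = (1−μ)s = 0.434.

a = 0.186, b = 0.434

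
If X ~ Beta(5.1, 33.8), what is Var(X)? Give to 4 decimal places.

μ = 5.1/38.9 = 0.131105; Var = μ(1−μ)/(α+β+1) = 0.1139168/39.9 = 0.0029.

0.0029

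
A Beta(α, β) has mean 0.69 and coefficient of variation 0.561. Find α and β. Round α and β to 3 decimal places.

α = 0.295, β = 0.133

Var = (CV·μ)² = (0.561×0.69)² = 0.149839.
α+β = μ(1−μ)/Var − 1 = 0.2139/0.149839 − 1 = 0.4275.
Thus α = 0.69·0.4275 = 0.295 and β = 0.31·0.4275 = 0.133.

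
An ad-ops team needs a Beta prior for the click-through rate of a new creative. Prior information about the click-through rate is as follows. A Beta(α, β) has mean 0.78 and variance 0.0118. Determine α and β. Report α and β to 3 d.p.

Let s = α+β. The Beta variance is μ(1−μ)/(s+1).
So s+1 = μ(1−μ)/σ² = (0.78×0.22)/0.0118 = 0.1716/0.0118 = 14.5424, giving s = 13.5424.
Then α = μs = 0.78×13.5424 = 10.563 and β = (1−μ)s = 0.22×13.5424 = 2.979.

α = 10.563, β = 2.979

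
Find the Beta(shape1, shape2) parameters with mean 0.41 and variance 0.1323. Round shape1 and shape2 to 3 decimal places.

shape1 = 0.340, shape2 = 0.489

Write ν = shape1+shape2; then shape1 = μν and Var = μ(1−μ)/(ν+1).
ν = μ(1−μ)/Var − 1 = 0.2419/0.1323 − 1 = 0.8284.
shape1 = 0.41·0.8284 = 0.340, shape2 = 0.59·0.8284 = 0.489.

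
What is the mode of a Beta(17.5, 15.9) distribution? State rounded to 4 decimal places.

0.5255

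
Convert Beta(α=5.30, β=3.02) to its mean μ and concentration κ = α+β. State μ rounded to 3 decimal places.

μ = 0.637, κ = 8.32

κ = α+β = 5.30+3.02 = 8.32; μ = α/κ = 5.30/8.32 = 0.637.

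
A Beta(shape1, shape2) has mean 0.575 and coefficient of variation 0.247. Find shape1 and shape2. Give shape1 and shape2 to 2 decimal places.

Var = (CV·μ)² = (0.247×0.575)² = 0.020171.
shape1+shape2 = μ(1−μ)/Var − 1 = 0.244375/0.020171 − 1 = 11.1151.
Thus shape1 = 0.575·11.1151 = 6.39 and shape2 = 0.425·11.1151 = 4.72.

shape1 = 6.39, shape2 = 4.72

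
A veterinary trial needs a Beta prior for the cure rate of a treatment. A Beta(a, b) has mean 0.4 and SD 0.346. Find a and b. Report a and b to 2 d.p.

a = 0.40, b = 0.60

σ² = 0.346² = 0.119716.
With s = a+b, Var = μ(1−μ)/(s+1), so s+1 = (0.4×0.6)/0.119716 = 2.0047 and s = 1.0047.
a = μs = 0.40, b = (1−μ)s = 0.60.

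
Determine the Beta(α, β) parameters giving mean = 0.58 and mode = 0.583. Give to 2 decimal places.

α = 32.09, β = 23.24

With s = α+β: μ = α/s and mode = (α−1)/(s−2). Eliminating α = μs,
μs − 1 = m(s−2) ⇒ s(μ−m) = 1−2m ⇒ s = -0.166/-0.003 = 55.3333.
So α = μs = 32.09, β = (1−μ)s = 23.24.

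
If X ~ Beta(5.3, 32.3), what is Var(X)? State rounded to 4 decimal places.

0.0031

μ = 5.3/37.6 = 0.140957; Var = μ(1−μ)/(α+β+1) = 0.1210884/38.6 = 0.0031.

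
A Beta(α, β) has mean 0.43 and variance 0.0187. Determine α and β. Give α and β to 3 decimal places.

α = 5.206, β = 6.901

Write ν = α+β; then α = μν and Var = μ(1−μ)/(ν+1).
ν = μ(1−μ)/Var − 1 = 0.2451/0.0187 − 1 = 12.1070.
α = 0.43·12.1070 = 5.206, β = 0.57·12.1070 = 6.901.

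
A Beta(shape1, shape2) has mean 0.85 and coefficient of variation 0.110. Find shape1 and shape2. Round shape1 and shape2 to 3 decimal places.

shape1 = 11.547, shape2 = 2.038

Var = (CV·μ)² = (0.110×0.85)² = 0.008742.
shape1+shape2 = μ(1−μ)/Var − 1 = 0.1275/0.008742 − 1 = 13.5843.
Thus shape1 = 0.85·13.5843 = 11.547 and shape2 = 0.15·13.5843 = 2.038.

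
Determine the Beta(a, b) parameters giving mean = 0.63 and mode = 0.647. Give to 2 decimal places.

a = 10.90, b = 6.40

Let s = a+b. Mean gives a = μs = 0.63s; mode gives (a−1)/(s−2) = 0.647.
Substituting: 0.63s − 1 = 0.647(s−2) = 0.647s − 1.294, so -0.017s = -0.294 and s = 17.2941.
Then a = 0.63×17.2941 = 10.90 and b = s−a = 6.40.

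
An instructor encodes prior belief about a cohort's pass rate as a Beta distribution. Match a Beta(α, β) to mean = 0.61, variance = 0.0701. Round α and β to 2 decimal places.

α = 1.46, β = 0.93

Write ν = α+β; then α = μν and Var = μ(1−μ)/(ν+1).
ν = μ(1−μ)/Var − 1 = 0.2379/0.0701 − 1 = 2.3937.
α = 0.61·2.3937 = 1.46, β = 0.39·2.3937 = 0.93.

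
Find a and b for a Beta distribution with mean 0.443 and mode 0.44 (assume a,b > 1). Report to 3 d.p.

a = 17.720, b = 22.280

With s = a+b: μ = a/s and mode = (a−1)/(s−2). Eliminating a = μs,
μs − 1 = m(s−2) ⇒ s(μ−m) = 1−2m ⇒ s = 0.12/0.003 = 40.0000.
So a = μs = 17.720, b = (1−μ)s = 22.280.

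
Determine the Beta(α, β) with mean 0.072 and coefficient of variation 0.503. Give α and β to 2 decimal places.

σ = CV·μ = 0.503×0.072 = 0.03622, so σ² = 0.001312.
s+1 = μ(1−μ)/σ² = 0.066816/0.001312 = 50.9424, so s = α+β = 49.9424.
α = μs = 3.60, β = (1−μ)s = 46.35.

α = 3.60, β = 46.35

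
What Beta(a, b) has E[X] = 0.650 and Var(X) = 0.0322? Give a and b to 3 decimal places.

By moment matching, a+b = μ(1−μ)/σ² − 1 = (0.650·0.350)/0.0322 − 1 = 7.0652 − 1 = 6.0652.
Since a/(a+b) = μ, a = 0.650·6.0652 = 3.942 and b = 0.350·6.0652 = 2.123.

a = 3.942, b = 2.123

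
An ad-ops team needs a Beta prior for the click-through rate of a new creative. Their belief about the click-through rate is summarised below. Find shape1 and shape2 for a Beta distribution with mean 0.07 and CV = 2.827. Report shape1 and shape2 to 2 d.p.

σ = CV·μ = 2.827×0.07 = 0.19789, so σ² = 0.039160.
s+1 = μ(1−μ)/σ² = 0.0651/0.039160 = 1.6624, so s = shape1+shape2 = 0.6624.
shape1 = μs = 0.05, shape2 = (1−μ)s = 0.62.

shape1 = 0.05, shape2 = 0.62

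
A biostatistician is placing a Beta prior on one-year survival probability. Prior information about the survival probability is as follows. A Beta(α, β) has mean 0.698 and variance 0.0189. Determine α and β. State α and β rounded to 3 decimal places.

α = 7.087, β = 3.066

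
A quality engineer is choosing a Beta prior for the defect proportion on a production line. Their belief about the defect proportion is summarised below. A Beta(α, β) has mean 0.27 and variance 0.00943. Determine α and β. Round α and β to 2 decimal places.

α = 5.37, β = 14.53

By moment matching, α+β = μ(1−μ)/σ² − 1 = (0.27·0.73)/0.00943 − 1 = 20.9014 − 1 = 19.9014.
Since α/(α+β) = μ, α = 0.27·19.9014 = 5.37 and β = 0.73·19.9014 = 14.53.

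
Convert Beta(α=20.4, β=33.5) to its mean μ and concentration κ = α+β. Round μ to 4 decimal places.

κ = α+β = 20.4+33.5 = 53.9; μ = α/κ = 20.4/53.9 = 0.3785.

μ = 0.3785, κ = 53.9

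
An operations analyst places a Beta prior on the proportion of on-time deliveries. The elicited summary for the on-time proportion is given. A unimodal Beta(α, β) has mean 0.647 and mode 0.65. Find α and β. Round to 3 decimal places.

α = 64.700, β = 35.300

Let s = α+β. Mean gives α = μs = 0.647s; mode gives (α−1)/(s−2) = 0.65.
Substituting: 0.647s − 1 = 0.65(s−2) = 0.65s − 1.30, so -0.003s = -0.30 and s = 100.0000.
Then α = 0.647×100.0000 = 64.700 and β = s−α = 35.300.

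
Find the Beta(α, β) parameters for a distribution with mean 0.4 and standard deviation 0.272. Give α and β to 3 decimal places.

σ² = 0.272² = 0.073984.
With s = α+β, Var = μ(1−μ)/(s+1), so s+1 = (0.4×0.6)/0.073984 = 3.2439 and s = 2.2439.
α = μs = 0.898, β = (1−μ)s = 1.346.

α = 0.898, β = 1.346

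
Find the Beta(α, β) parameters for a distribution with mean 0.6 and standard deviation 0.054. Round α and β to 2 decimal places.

α = 48.78, β = 32.52

First σ² = 0.002916. Setting α = μn, β = (1−μ)n with n = α+β,
μ(1−μ)/(n+1) = 0.002916 ⇒ n+1 = 0.24/0.002916 = 82.3045 ⇒ n = 81.3045.
Hence α = 0.6×81.3045 = 48.78, β = 0.4×81.3045 = 32.52.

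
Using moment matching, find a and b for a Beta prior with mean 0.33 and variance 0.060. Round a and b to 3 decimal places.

a = 0.886, b = 1.799

Write ν = a+b; then a = μν and Var = μ(1−μ)/(ν+1).
ν = μ(1−μ)/Var − 1 = 0.2211/0.060 − 1 = 2.6850.
a = 0.33·2.6850 = 0.886, b = 0.67·2.6850 = 1.799.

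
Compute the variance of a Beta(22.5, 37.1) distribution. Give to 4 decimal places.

μ = 22.5/59.6 = 0.377517; Var = μ(1−μ)/(α+β+1) = 0.2349979/60.6 = 0.0039.

0.0039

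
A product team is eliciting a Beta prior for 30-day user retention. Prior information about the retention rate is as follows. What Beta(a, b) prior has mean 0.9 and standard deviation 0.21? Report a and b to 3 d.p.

First σ² = 0.0441. Setting a = μn, b = (1−μ)n with n = a+b,
μ(1−μ)/(n+1) = 0.0441 ⇒ n+1 = 0.09/0.0441 = 2.0408 ⇒ n = 1.0408.
Hence a = 0.9×1.0408 = 0.937, b = 0.1×1.0408 = 0.104.

a = 0.937, b = 0.104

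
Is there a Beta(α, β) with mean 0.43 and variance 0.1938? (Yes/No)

Yes

A Beta with mean μ has variance μ(1−μ)/(α+β+1) < μ(1−μ).
Here μ(1−μ) = 0.43×0.57 = 0.2451, and 0.1938 < 0.2451.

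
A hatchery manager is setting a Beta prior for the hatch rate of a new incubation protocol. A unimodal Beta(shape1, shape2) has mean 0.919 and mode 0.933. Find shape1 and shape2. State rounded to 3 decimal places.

Let s = shape1+shape2. Mean gives shape1 = μs = 0.919s; mode gives (shape1−1)/(s−2) = 0.933.
Substituting: 0.919s − 1 = 0.933(s−2) = 0.933s − 1.866, so -0.014s = -0.866 and s = 61.8571.
Then shape1 = 0.919×61.8571 = 56.847 and shape2 = s−shape1 = 5.010.

shape1 = 56.847, shape2 = 5.010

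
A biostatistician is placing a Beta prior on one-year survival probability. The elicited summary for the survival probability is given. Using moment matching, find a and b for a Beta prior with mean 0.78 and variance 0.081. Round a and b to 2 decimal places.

Let s = a+b. The Beta variance is μ(1−μ)/(s+1).
So s+1 = μ(1−μ)/σ² = (0.78×0.22)/0.081 = 0.1716/0.081 = 2.1185, giving s = 1.1185.
Then a = μs = 0.78×1.1185 = 0.87 and b = (1−μ)s = 0.22×1.1185 = 0.25.

a = 0.87, b = 0.25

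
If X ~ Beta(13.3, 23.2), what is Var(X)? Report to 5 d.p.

0.00618

Var = αβ/[(α+β)²(α+β+1)] = (13.3×23.2)/(36.5²×37.5) = 308.56/49959.375 = 0.00618.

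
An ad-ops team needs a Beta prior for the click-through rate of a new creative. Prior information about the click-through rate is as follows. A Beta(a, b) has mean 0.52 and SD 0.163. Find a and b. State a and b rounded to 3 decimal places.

a = 4.365, b = 4.029

Variance = 0.163² = 0.026569. The moment-matching identity a+b = μ(1−μ)/Var − 1 gives
a+b = 0.2496/0.026569 − 1 = 8.3944, so a = μ·8.3944 = 4.365 and b = (1−μ)·8.3944 = 4.029.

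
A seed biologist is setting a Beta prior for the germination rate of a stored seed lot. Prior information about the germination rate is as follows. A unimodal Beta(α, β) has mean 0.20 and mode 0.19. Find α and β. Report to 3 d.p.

α = 12.400, β = 49.600

With s = α+β: μ = α/s and mode = (α−1)/(s−2). Eliminating α = μs,
μs − 1 = m(s−2) ⇒ s(μ−m) = 1−2m ⇒ s = 0.62/0.01 = 62.0000.
So α = μs = 12.400, β = (1−μ)s = 49.600.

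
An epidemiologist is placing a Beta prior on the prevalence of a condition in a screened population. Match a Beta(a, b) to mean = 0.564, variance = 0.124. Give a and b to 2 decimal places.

Let s = a+b. The Beta variance is μ(1−μ)/(s+1).
So s+1 = μ(1−μ)/σ² = (0.564×0.436)/0.124 = 0.245904/0.124 = 1.9831, giving s = 0.9831.
Then a = μs = 0.564×0.9831 = 0.55 and b = (1−μ)s = 0.436×0.9831 = 0.43.

a = 0.55, b = 0.43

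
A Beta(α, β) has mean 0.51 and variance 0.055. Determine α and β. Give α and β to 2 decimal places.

α = 1.81, β = 1.74

Write ν = α+β; then α = μν and Var = μ(1−μ)/(ν+1).
ν = μ(1−μ)/Var − 1 = 0.2499/0.055 − 1 = 3.5436.
α = 0.51·3.5436 = 1.81, β = 0.49·3.5436 = 1.74.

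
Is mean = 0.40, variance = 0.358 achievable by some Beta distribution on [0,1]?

A Beta with mean μ has variance μ(1−μ)/(α+β+1) < μ(1−μ).
Here μ(1−μ) = 0.40×0.60 = 0.2400, and 0.358 ≥ 0.2400.

No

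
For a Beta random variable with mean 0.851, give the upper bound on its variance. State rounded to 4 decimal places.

0.1268

Var = μ(1−μ)/(α+β+1), which approaches μ(1−μ) as α+β → 0.
So the supremum is μ(1−μ) = 0.851×0.149 = 0.1268.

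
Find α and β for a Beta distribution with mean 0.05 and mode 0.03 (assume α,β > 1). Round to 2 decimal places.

α = 2.35, β = 44.65

Let s = α+β. Mean gives α = μs = 0.05s; mode gives (α−1)/(s−2) = 0.03.
Substituting: 0.05s − 1 = 0.03(s−2) = 0.03s − 0.06, so 0.02s = 0.94 and s = 47.0000.
Then α = 0.05×47.0000 = 2.35 and β = s−α = 44.65.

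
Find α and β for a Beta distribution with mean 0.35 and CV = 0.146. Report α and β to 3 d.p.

Var = (CV·μ)² = (0.146×0.35)² = 0.002611.
α+β = μ(1−μ)/Var − 1 = 0.2275/0.002611 − 1 = 86.1244.
Thus α = 0.35·86.1244 = 30.144 and β = 0.65·86.1244 = 55.981.

α = 30.144, β = 55.981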